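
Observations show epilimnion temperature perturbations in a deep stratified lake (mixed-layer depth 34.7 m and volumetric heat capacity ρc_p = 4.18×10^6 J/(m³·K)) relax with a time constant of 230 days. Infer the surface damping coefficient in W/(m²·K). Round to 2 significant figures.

7.3

Areal heat capacity C = ρc_p × D = 4.18×10^6 × 34.7 = 1.45×10^8 J/(m^2 K).
τ = 230 days = 1.99×10^7 s.
λ = C / τ = 1.45×10^8 / 1.99×10^7 = 7.30 W/(m²·K).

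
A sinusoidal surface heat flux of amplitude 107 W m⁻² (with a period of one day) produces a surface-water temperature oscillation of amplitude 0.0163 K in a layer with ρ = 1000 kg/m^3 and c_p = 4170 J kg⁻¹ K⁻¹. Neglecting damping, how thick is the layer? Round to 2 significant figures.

ω = 2π / 86400 s = 7.27×10^-5 s⁻¹.
Required C = F₀ / (A ω) = 107 / (0.0163 × 7.27×10^-5) = 9.03×10^7 J/(m²·K).
D = C / (ρ c_p) = 9.03×10^7 / (1000 × 4170) = 21.6 m.

22 m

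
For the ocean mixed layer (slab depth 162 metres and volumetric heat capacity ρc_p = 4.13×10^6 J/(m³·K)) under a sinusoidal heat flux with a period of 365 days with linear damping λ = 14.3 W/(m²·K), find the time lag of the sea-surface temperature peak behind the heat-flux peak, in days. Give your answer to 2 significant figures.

85 days

Areal heat capacity C = ρc_p × D = 4.13×10^6 × 162 = 6.69×10^8 J m⁻² K⁻¹.
ω = 2π / 3.15×10^7 s = 1.99×10^-7 s⁻¹.
Phase lag φ = arctan(Cω/λ) = arctan(133/14.3) = 1.46 rad.
Time lag = φ / ω = 1.46 / 1.99×10^-7 = 7.35×10^6 s = 85.0 days.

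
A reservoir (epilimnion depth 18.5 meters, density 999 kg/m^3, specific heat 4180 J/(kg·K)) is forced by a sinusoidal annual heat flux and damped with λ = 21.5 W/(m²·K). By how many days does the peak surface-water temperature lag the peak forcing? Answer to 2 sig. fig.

36 days

Areal heat capacity C = ρ c_p D = 999 × 4180 × 18.5 = 7.73×10^7 J m⁻² K⁻¹.
ω = 2π / 3.15×10^7 s = 1.99×10^-7 s⁻¹.
Phase lag φ = arctan(Cω/λ) = arctan(15.4/21.5) = 0.621 rad.
Time lag = φ / ω = 0.621 / 1.99×10^-7 = 3.12×10^6 s = 36.1 days.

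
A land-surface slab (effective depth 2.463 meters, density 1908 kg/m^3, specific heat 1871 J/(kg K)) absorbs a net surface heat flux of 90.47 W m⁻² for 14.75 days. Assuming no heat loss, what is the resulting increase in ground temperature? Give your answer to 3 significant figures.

Areal heat capacity C = ρ c_p D = 1908 × 1871 × 2.463 = 8.79×10^6 J m⁻² K⁻¹.
Net heat input Q = F Δt = 90.47 × (14.75 days × 86400 s/day) = 1.15×10^8 J/m².
ΔT = Q / C = 1.15×10^8 / 8.79×10^6 = 13.1 K.

13.1 K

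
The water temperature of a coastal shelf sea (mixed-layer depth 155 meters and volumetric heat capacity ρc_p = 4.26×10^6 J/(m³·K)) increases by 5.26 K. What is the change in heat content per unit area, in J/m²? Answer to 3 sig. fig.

3.47×10^9

Areal heat capacity C = ρc_p × D = 4.26×10^6 × 155 = 6.60×10^8 J m⁻² K⁻¹.
ΔQ = C ΔT = 6.60×10^8 × 5.26 = 3.47×10^9 J/m².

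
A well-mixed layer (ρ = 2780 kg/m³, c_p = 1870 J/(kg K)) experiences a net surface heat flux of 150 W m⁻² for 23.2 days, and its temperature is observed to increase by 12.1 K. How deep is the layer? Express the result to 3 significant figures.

Heat input Q = F Δt = 150 × 2.00×10^6 s = 3.01×10^8 J/m².
Required areal heat capacity C = Q / ΔT = 2.48×10^7 J/(m²·K).
Depth D = C / (ρ c_p) = 2.48×10^7 / (2780 × 1870) = 4.78 m.

4.78 m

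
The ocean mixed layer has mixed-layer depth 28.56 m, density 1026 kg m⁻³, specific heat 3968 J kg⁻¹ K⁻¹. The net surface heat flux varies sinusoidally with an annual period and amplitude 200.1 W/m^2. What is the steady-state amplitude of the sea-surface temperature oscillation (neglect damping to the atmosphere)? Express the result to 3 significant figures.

8.64 K

Areal heat capacity C = ρ c_p D = 1026 × 3968 × 28.56 = 1.16×10^8 J m⁻² K⁻¹.
Angular frequency ω = 2π / T = 2π / 3.15×10^7 s = 1.99×10^-7 s⁻¹.
Cω = 1.16×10^8 × 1.99×10^-7 = 23.2 W/(m²·K).
Amplitude A = F₀ / (Cω) = 200.1 / 23.2 = 8.64 K.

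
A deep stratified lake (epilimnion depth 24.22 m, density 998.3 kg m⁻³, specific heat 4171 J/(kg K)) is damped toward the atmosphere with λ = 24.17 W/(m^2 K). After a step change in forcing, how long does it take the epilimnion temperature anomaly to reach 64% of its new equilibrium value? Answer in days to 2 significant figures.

49 days

Areal heat capacity C = ρ c_p D = 998.3 × 4171 × 24.22 = 1.01×10^8 J/(m²·K).
τ = C / λ = 1.01×10^8 / 24.17 = 4.17×10^6 s.
Fraction reached: 1 − e^(−t/τ) = 0.64 ⇒ t = −τ ln(1 − 0.64) = τ × 1.02.
t = 4.26×10^6 s = 49.3 days.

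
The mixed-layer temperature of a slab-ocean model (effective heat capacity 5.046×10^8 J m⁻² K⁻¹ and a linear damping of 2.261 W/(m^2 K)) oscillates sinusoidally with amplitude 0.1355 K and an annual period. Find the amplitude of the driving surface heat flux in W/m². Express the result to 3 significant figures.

Areal heat capacity C = 5.046×10^8 J m⁻² K⁻¹ (given).
ω = 2π / 3.15×10^7 s = 1.99×10^-7 s⁻¹.
√((Cω)² + λ²) = √((101)² + 2.261²) = 101 W/(m²·K).
F₀ = A × √((Cω)²+λ²) = 0.1355 × 101 = 13.6 W/m².

13.6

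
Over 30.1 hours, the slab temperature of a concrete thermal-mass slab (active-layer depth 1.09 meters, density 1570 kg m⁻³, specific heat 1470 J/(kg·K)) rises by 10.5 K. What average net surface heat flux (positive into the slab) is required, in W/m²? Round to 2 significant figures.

240

Areal heat capacity C = ρ c_p D = 1570 × 1470 × 1.09 = 2.52×10^6 J m⁻² K⁻¹.
Required heat per unit area: Q = C ΔT = 2.52×10^6 × 10.5 = 2.64×10^7 J/m².
Flux F = Q / Δt = 2.64×10^7 / 1.08×10^5 s = 244 W/m².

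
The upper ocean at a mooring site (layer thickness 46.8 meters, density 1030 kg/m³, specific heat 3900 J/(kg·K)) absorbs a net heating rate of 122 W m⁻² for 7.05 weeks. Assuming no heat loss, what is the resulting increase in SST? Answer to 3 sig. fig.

2.77 K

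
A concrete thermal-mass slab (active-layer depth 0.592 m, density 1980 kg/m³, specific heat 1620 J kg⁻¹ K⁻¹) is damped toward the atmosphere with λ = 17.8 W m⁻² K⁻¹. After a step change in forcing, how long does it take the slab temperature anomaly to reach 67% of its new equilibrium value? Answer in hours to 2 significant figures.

33 hours

Areal heat capacity C = ρ c_p D = 1980 × 1620 × 0.592 = 1.90×10^6 J/(m²·K).
τ = C / λ = 1.90×10^6 / 17.8 = 1.07×10^5 s.
Fraction reached: 1 − e^(−t/τ) = 0.67 ⇒ t = −τ ln(1 − 0.67) = τ × 1.11.
t = 1.18×10^5 s = 32.9 hours.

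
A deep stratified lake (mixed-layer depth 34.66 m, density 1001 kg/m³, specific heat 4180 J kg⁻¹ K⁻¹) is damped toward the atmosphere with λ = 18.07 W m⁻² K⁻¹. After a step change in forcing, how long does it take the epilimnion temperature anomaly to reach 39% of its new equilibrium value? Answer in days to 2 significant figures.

46 days

Areal heat capacity C = ρ c_p D = 1001 × 4180 × 34.66 = 1.45×10^8 J/(m^2 K).
τ = C / λ = 1.45×10^8 / 18.07 = 8.03×10^6 s.
Fraction reached: 1 − e^(−t/τ) = 0.39 ⇒ t = −τ ln(1 − 0.39) = τ × 0.494.
t = 3.97×10^6 s = 45.9 days.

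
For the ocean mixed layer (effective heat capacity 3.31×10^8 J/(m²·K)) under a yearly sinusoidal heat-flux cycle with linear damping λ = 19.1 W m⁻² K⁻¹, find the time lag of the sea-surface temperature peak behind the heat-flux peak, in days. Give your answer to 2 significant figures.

Areal heat capacity C = 3.31×10^8 J/(m²·K) (given).
ω = 2π / 3.15×10^7 s = 1.99×10^-7 s⁻¹.
Phase lag φ = arctan(Cω/λ) = arctan(65.9/19.1) = 1.29 rad.
Time lag = φ / ω = 1.29 / 1.99×10^-7 = 6.47×10^6 s = 74.9 days.

75 days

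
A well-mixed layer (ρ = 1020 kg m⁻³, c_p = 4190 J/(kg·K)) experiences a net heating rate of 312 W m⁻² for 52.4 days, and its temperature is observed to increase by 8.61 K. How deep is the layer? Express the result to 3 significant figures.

38.4 m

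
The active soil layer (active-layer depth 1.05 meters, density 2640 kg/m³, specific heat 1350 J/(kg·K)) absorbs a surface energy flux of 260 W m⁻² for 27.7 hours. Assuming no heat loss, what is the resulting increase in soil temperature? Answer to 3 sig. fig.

Areal heat capacity C = ρ c_p D = 2640 × 1350 × 1.05 = 3.74×10^6 J m⁻² K⁻¹.
Net heat input Q = F Δt = 260 × (27.7 hours × 3600 s/hour) = 2.59×10^7 J/m².
ΔT = Q / C = 2.59×10^7 / 3.74×10^6 = 6.93 K.

6.93 K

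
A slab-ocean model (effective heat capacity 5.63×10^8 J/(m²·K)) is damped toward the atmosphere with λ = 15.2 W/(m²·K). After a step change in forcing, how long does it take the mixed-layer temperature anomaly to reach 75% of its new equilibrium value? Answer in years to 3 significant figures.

1.63 years

Areal heat capacity C = 5.63×10^8 J/(m²·K) (given).
τ = C / λ = 5.63×10^8 / 15.2 = 3.70×10^7 s.
Fraction reached: 1 − e^(−t/τ) = 0.75 ⇒ t = −τ ln(1 − 0.75) = τ × 1.39.
t = 5.13×10^7 s = 1.63 years.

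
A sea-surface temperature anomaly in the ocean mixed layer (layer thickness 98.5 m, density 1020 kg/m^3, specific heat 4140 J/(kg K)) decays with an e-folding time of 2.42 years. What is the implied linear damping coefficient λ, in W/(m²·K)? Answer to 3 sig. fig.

5.45

Areal heat capacity C = ρ c_p D = 1020 × 4140 × 98.5 = 4.16×10^8 J m⁻² K⁻¹.
τ = 2.42 years = 7.64×10^7 s.
λ = C / τ = 4.16×10^8 / 7.64×10^7 = 5.45 W/(m²·K).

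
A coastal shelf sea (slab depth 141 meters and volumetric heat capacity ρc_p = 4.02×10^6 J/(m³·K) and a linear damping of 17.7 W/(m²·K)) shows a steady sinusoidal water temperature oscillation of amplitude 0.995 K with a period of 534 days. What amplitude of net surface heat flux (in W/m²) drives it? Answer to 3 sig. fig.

78.8

Areal heat capacity C = ρc_p × D = 4.02×10^6 × 141 = 5.67×10^8 J/(m^2 K).
ω = 2π / 4.61×10^7 s = 1.36×10^-7 s⁻¹.
√((Cω)² + λ²) = √((77.2)² + 17.7²) = 79.2 W/(m²·K).
F₀ = A × √((Cω)²+λ²) = 0.995 × 79.2 = 78.8 W/m².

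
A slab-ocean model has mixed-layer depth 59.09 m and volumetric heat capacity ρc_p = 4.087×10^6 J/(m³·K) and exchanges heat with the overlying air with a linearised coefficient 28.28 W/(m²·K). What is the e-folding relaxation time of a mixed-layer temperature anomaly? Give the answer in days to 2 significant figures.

99 days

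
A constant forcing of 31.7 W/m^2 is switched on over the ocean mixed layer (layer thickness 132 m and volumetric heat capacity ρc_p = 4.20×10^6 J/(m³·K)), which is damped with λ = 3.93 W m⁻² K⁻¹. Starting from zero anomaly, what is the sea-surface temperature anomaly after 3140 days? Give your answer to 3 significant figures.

Areal heat capacity C = ρc_p × D = 4.20×10^6 × 132 = 5.54×10^8 J m⁻² K⁻¹.
τ = C / λ = 5.54×10^8 / 3.93 = 1.41×10^8 s.
Equilibrium anomaly ΔT_eq = F / λ = 31.7 / 3.93 = 8.07 K.
t = 3140 days = 2.71×10^8 s, so t/τ = 1.92.
ΔT(t) = ΔT_eq (1 − e^(−t/τ)) = 8.07 × (1 − e^−1.92) = 6.89 K.

6.89 K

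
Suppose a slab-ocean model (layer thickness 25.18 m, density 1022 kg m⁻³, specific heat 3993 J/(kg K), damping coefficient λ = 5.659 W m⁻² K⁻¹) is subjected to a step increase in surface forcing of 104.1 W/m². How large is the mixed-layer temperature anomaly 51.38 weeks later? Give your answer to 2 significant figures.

Areal heat capacity C = ρ c_p D = 1022 × 3993 × 25.18 = 1.03×10^8 J/(m²·K).
τ = C / λ = 1.03×10^8 / 5.659 = 1.82×10^7 s.
Equilibrium anomaly ΔT_eq = F / λ = 104.1 / 5.659 = 18.4 K.
t = 51.38 weeks = 3.11×10^7 s, so t/τ = 1.71.
ΔT(t) = ΔT_eq (1 − e^(−t/τ)) = 18.4 × (1 − e^−1.71) = 15.1 K.

15 K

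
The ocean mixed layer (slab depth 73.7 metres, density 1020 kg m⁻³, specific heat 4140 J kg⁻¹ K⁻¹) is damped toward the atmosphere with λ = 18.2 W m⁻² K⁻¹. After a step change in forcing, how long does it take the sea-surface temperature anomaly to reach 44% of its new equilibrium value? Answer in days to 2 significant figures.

Areal heat capacity C = ρ c_p D = 1020 × 4140 × 73.7 = 3.11×10^8 J m⁻² K⁻¹.
τ = C / λ = 3.11×10^8 / 18.2 = 1.71×10^7 s.
Fraction reached: 1 − e^(−t/τ) = 0.44 ⇒ t = −τ ln(1 − 0.44) = τ × 0.580.
t = 9.91×10^6 s = 115 days.

110 days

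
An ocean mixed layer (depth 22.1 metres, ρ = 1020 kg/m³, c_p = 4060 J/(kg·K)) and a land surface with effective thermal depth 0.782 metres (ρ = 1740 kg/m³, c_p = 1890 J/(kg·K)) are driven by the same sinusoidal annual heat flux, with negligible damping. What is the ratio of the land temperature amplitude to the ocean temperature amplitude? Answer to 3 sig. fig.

35.6

C_ocean = 1020 × 4060 × 22.1 = 9.15×10^7 J/(m²·K).
C_land = 1740 × 1890 × 0.782 = 2.57×10^6 J/(m²·K).
Undamped amplitude ∝ 1/C, so A_land/A_ocean = C_ocean/C_land = 35.6.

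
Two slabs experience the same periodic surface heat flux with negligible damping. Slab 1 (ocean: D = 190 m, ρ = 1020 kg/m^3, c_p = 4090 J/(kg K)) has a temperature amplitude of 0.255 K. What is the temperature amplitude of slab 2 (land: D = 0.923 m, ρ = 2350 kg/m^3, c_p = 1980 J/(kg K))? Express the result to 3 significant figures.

C_ocean = 7.93×10^8 J/(m²·K); C_land = 4.29×10^6 J/(m²·K).
A ∝ 1/C ⇒ A_land = A_ocean × C_ocean/C_land = 0.255 × 185 = 47.1 K.

47.1 K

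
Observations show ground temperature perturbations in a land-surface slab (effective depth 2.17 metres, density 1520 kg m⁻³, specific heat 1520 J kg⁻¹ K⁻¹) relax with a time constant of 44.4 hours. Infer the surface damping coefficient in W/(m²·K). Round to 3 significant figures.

31.4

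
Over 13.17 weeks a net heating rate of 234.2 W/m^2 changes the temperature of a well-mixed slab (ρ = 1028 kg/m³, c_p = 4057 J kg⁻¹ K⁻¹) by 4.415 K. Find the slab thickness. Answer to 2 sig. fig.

Heat input Q = F Δt = 234.2 × 7.97×10^6 s = 1.87×10^9 J/m².
Required areal heat capacity C = Q / ΔT = 4.23×10^8 J/(m²·K).
Depth D = C / (ρ c_p) = 4.23×10^8 / (1028 × 4057) = 101 m.

100 m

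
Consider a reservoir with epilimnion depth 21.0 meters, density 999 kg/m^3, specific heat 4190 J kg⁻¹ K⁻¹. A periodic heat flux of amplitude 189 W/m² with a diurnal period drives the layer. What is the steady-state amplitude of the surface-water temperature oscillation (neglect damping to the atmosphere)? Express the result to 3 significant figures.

Areal heat capacity C = ρ c_p D = 999 × 4190 × 21.0 = 8.79×10^7 J/(m²·K).
Angular frequency ω = 2π / T = 2π / 86400 s = 7.27×10^-5 s⁻¹.
Cω = 8.79×10^7 × 7.27×10^-5 = 6390 W/(m²·K).
Amplitude A = F₀ / (Cω) = 189 / 6390 = 0.0296 K.

0.0296 K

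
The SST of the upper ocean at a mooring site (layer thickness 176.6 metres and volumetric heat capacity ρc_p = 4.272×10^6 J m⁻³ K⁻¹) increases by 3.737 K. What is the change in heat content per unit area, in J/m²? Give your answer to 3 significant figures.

Areal heat capacity C = ρc_p × D = 4.272×10^6 × 176.6 = 7.54×10^8 J m⁻² K⁻¹.
ΔQ = C ΔT = 7.54×10^8 × 3.737 = 2.82×10^9 J/m².

2.82×10^9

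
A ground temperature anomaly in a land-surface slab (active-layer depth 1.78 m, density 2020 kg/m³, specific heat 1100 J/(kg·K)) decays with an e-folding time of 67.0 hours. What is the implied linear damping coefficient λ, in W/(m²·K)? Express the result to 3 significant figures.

16.4

Areal heat capacity C = ρ c_p D = 2020 × 1100 × 1.78 = 3.96×10^6 J/(m²·K).
τ = 67.0 hours = 2.41×10^5 s.
λ = C / τ = 3.96×10^6 / 2.41×10^5 = 16.4 W/(m²·K).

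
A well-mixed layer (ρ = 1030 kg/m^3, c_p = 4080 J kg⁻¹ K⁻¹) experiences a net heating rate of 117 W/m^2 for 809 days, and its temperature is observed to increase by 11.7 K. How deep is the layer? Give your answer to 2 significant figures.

Heat input Q = F Δt = 117 × 6.99×10^7 s = 8.18×10^9 J/m².
Required areal heat capacity C = Q / ΔT = 6.99×10^8 J/(m²·K).
Depth D = C / (ρ c_p) = 6.99×10^8 / (1030 × 4080) = 166 m.

170 m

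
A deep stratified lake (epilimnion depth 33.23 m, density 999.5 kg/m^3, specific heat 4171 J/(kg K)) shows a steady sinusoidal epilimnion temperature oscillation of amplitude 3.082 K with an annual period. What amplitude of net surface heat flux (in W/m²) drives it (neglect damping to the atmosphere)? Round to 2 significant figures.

85

Areal heat capacity C = ρ c_p D = 999.5 × 4171 × 33.23 = 1.39×10^8 J m⁻² K⁻¹.
ω = 2π / 3.15×10^7 s = 1.99×10^-7 s⁻¹.
Cω = 1.39×10^8 × 1.99×10^-7 = 27.6 W/(m²·K).
F₀ = A × Cω = 3.082 × 27.6 = 85.1 W/m².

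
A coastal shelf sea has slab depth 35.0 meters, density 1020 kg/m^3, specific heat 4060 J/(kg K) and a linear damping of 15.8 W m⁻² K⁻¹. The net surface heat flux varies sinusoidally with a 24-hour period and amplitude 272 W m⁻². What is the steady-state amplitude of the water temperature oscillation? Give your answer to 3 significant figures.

Areal heat capacity C = ρ c_p D = 1020 × 4060 × 35.0 = 1.45×10^8 J/(m²·K).
Angular frequency ω = 2π / T = 2π / 86400 s = 7.27×10^-5 s⁻¹.
√((Cω)² + λ²) = √((10500)² + 15.8²) = 10500 W/(m²·K).
Amplitude A = F₀ / √((Cω)²+λ²) = 272 / 10500 = 0.0258 K.

0.0258 K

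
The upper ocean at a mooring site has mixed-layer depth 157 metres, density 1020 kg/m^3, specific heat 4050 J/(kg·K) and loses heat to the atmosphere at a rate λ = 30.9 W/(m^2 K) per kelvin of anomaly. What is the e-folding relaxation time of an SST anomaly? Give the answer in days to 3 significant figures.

243 days

Areal heat capacity C = ρ c_p D = 1020 × 4050 × 157 = 6.49×10^8 J m⁻² K⁻¹.
Relaxation time τ = C / λ = 6.49×10^8 / 30.9 = 2.10×10^7 s.
In days: 2.10×10^7 s / (86400 s/day) = 243 days.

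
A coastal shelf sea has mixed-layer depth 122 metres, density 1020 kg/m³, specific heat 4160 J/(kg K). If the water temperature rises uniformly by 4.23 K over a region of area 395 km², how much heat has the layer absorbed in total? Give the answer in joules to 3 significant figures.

Areal heat capacity C = ρ c_p D = 1020 × 4160 × 122 = 5.18×10^8 J/(m²·K).
Heat per unit area: q = C ΔT = 5.18×10^8 × 4.23 = 2.19×10^9 J/m².
Total heat: Q = q × A = 2.19×10^9 × (395 × 10⁶ m²) = 8.65×10^17 J.

8.65×10^17 J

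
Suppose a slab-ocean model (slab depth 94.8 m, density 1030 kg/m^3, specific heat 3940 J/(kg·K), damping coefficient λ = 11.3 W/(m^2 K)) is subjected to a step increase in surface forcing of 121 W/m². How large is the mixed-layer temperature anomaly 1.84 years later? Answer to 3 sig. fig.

Areal heat capacity C = ρ c_p D = 1030 × 3940 × 94.8 = 3.85×10^8 J/(m^2 K).
τ = C / λ = 3.85×10^8 / 11.3 = 3.40×10^7 s.
Equilibrium anomaly ΔT_eq = F / λ = 121 / 11.3 = 10.7 K.
t = 1.84 years = 5.81×10^7 s, so t/τ = 1.71.
ΔT(t) = ΔT_eq (1 − e^(−t/τ)) = 10.7 × (1 − e^−1.71) = 8.76 K.

8.76 K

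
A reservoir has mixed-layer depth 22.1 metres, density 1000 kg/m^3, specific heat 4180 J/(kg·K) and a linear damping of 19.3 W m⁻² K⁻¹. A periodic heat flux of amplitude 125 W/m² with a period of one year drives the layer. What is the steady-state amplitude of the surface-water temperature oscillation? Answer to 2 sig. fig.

Areal heat capacity C = ρ c_p D = 1000 × 4180 × 22.1 = 9.24×10^7 J m⁻² K⁻¹.
Angular frequency ω = 2π / T = 2π / 3.15×10^7 s = 1.99×10^-7 s⁻¹.
√((Cω)² + λ²) = √((18.4)² + 19.3²) = 26.7 W/(m²·K).
Amplitude A = F₀ / √((Cω)²+λ²) = 125 / 26.7 = 4.69 K.

4.7 K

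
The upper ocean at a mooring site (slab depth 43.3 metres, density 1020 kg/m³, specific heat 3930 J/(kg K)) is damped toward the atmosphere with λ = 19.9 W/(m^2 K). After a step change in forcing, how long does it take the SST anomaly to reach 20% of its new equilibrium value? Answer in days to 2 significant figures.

Areal heat capacity C = ρ c_p D = 1020 × 3930 × 43.3 = 1.74×10^8 J m⁻² K⁻¹.
τ = C / λ = 1.74×10^8 / 19.9 = 8.72×10^6 s.
Fraction reached: 1 − e^(−t/τ) = 0.20 ⇒ t = −τ ln(1 − 0.20) = τ × 0.223.
t = 1.95×10^6 s = 22.5 days.

23 days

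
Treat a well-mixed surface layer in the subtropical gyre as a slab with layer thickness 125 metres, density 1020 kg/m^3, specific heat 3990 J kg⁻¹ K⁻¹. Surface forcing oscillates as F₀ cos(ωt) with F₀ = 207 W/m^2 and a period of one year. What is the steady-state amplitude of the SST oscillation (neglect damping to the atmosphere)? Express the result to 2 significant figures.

2.0 K

Areal heat capacity C = ρ c_p D = 1020 × 3990 × 125 = 5.09×10^8 J/(m²·K).
Angular frequency ω = 2π / T = 2π / 3.15×10^7 s = 1.99×10^-7 s⁻¹.
Cω = 5.09×10^8 × 1.99×10^-7 = 101 W/(m²·K).
Amplitude A = F₀ / (Cω) = 207 / 101 = 2.04 K.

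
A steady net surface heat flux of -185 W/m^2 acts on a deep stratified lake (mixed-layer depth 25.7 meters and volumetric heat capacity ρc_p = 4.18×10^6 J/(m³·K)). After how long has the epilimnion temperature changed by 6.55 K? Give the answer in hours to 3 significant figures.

1060 hours

Areal heat capacity C = ρc_p × D = 4.18×10^6 × 25.7 = 1.07×10^8 J/(m²·K).
Time required: Δt = C ΔT / F = 1.07×10^8 × -6.55 / -185 = 3.80×10^6 s.
In hours: 3.80×10^6 s / (3600 s/hour) = 1060 hours.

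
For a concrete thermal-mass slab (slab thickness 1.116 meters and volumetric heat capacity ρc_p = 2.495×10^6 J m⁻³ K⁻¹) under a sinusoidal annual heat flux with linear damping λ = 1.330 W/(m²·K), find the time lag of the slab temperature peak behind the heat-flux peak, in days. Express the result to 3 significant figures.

Areal heat capacity C = ρc_p × D = 2.495×10^6 × 1.116 = 2.78×10^6 J/(m^2 K).
ω = 2π / 3.15×10^7 s = 1.99×10^-7 s⁻¹.
Phase lag φ = arctan(Cω/λ) = arctan(0.555/1.330) = 0.395 rad.
Time lag = φ / ω = 0.395 / 1.99×10^-7 = 1.98×10^6 s = 23.0 days.

23.0 days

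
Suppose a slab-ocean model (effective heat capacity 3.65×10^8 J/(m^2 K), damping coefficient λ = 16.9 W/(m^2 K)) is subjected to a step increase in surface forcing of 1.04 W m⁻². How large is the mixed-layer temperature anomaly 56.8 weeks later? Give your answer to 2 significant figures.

Areal heat capacity C = 3.65×10^8 J/(m^2 K) (given).
τ = C / λ = 3.65×10^8 / 16.9 = 2.16×10^7 s.
Equilibrium anomaly ΔT_eq = F / λ = 1.04 / 16.9 = 0.0615 K.
t = 56.8 weeks = 3.44×10^7 s, so t/τ = 1.59.
ΔT(t) = ΔT_eq (1 − e^(−t/τ)) = 0.0615 × (1 − e^−1.59) = 0.0490 K.

0.049 K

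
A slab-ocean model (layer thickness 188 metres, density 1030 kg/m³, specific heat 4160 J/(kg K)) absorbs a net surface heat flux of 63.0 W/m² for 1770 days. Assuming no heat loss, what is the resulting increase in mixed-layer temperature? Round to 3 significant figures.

Areal heat capacity C = ρ c_p D = 1030 × 4160 × 188 = 8.06×10^8 J/(m^2 K).
Net heat input Q = F Δt = 63.0 × (1770 days × 86400 s/day) = 9.63×10^9 J/m².
ΔT = Q / C = 9.63×10^9 / 8.06×10^8 = 12.0 K.

12.0 K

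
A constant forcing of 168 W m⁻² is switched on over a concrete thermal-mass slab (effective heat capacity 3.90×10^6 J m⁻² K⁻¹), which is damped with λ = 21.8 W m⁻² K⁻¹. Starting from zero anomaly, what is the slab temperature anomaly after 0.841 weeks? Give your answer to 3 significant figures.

7.26 K

Areal heat capacity C = 3.90×10^6 J m⁻² K⁻¹ (given).
τ = C / λ = 3.90×10^6 / 21.8 = 1.79×10^5 s.
Equilibrium anomaly ΔT_eq = F / λ = 168 / 21.8 = 7.71 K.
t = 0.841 weeks = 5.09×10^5 s, so t/τ = 2.84.
ΔT(t) = ΔT_eq (1 − e^(−t/τ)) = 7.71 × (1 − e^−2.84) = 7.26 K.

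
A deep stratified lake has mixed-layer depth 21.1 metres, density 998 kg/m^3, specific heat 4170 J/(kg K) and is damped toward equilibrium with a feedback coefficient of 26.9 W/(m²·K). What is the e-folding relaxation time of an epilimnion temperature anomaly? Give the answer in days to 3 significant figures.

37.8 days

Areal heat capacity C = ρ c_p D = 998 × 4170 × 21.1 = 8.78×10^7 J m⁻² K⁻¹.
Relaxation time τ = C / λ = 8.78×10^7 / 26.9 = 3.26×10^6 s.
In days: 3.26×10^6 s / (86400 s/day) = 37.8 days.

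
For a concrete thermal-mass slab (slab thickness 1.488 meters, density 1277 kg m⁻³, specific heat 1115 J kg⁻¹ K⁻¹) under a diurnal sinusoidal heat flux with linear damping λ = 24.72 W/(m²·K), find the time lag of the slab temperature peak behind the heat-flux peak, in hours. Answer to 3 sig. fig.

Areal heat capacity C = ρ c_p D = 1277 × 1115 × 1.488 = 2.12×10^6 J/(m²·K).
ω = 2π / 86400 s = 7.27×10^-5 s⁻¹.
Phase lag φ = arctan(Cω/λ) = arctan(154/24.72) = 1.41 rad.
Time lag = φ / ω = 1.41 / 7.27×10^-5 = 19400 s = 5.39 hours.

5.39 hours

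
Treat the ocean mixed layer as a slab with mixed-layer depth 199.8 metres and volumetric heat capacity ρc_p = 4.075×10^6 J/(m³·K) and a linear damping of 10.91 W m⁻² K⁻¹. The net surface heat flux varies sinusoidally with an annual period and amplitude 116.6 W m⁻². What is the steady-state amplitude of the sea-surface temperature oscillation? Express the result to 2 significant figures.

0.72 K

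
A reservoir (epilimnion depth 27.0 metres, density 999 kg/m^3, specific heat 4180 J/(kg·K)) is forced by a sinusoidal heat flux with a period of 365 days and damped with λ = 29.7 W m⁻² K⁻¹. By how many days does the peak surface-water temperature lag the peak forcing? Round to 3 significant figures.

37.6 days

Areal heat capacity C = ρ c_p D = 999 × 4180 × 27.0 = 1.13×10^8 J/(m²·K).
ω = 2π / 3.15×10^7 s = 1.99×10^-7 s⁻¹.
Phase lag φ = arctan(Cω/λ) = arctan(22.5/29.7) = 0.648 rad.
Time lag = φ / ω = 0.648 / 1.99×10^-7 = 3.25×10^6 s = 37.6 days.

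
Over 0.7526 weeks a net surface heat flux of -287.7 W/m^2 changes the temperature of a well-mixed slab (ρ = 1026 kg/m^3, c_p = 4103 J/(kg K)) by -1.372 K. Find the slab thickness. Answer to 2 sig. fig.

23 m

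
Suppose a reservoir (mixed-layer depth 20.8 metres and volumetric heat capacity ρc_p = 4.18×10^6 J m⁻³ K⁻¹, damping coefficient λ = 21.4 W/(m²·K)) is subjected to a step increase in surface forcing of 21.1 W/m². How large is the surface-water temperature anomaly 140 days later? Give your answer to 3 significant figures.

Areal heat capacity C = ρc_p × D = 4.18×10^6 × 20.8 = 8.69×10^7 J m⁻² K⁻¹.
τ = C / λ = 8.69×10^7 / 21.4 = 4.06×10^6 s.
Equilibrium anomaly ΔT_eq = F / λ = 21.1 / 21.4 = 0.986 K.
t = 140 days = 1.21×10^7 s, so t/τ = 2.98.
ΔT(t) = ΔT_eq (1 − e^(−t/τ)) = 0.986 × (1 − e^−2.98) = 0.936 K.

0.936 K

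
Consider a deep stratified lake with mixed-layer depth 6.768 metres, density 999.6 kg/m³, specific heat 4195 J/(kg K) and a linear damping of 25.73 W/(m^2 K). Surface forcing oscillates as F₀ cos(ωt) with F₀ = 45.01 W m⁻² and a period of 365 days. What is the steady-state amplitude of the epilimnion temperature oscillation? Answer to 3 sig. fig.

1.71 K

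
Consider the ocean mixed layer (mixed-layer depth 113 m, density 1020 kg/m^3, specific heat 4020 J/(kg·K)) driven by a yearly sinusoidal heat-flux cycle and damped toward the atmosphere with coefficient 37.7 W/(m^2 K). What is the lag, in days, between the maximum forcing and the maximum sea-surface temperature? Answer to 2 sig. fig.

Areal heat capacity C = ρ c_p D = 1020 × 4020 × 113 = 4.63×10^8 J/(m^2 K).
ω = 2π / 3.15×10^7 s = 1.99×10^-7 s⁻¹.
Phase lag φ = arctan(Cω/λ) = arctan(92.3/37.7) = 1.18 rad.
Time lag = φ / ω = 1.18 / 1.99×10^-7 = 5.94×10^6 s = 68.7 days.

69 days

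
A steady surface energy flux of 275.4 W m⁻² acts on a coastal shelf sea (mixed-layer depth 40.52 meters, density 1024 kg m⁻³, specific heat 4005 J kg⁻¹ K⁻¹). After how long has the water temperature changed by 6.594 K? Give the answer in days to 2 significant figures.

Areal heat capacity C = ρ c_p D = 1024 × 4005 × 40.52 = 1.66×10^8 J/(m²·K).
Time required: Δt = C ΔT / F = 1.66×10^8 × 6.594 / 275.4 = 3.98×10^6 s.
In days: 3.98×10^6 s / (86400 s/day) = 46.1 days.

46 days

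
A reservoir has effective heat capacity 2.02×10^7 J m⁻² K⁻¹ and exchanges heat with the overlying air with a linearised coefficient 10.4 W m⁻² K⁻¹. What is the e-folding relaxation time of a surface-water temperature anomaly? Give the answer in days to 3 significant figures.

22.5 days

Areal heat capacity C = 2.02×10^7 J m⁻² K⁻¹ (given).
Relaxation time τ = C / λ = 2.02×10^7 / 10.4 = 1.94×10^6 s.
In days: 1.94×10^6 s / (86400 s/day) = 22.5 days.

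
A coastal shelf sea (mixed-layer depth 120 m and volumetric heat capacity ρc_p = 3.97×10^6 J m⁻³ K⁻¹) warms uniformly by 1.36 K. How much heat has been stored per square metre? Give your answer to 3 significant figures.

Areal heat capacity C = ρc_p × D = 3.97×10^6 × 120 = 4.76×10^8 J/(m^2 K).
ΔQ = C ΔT = 4.76×10^8 × 1.36 = 6.48×10^8 J/m².

6.48×10^8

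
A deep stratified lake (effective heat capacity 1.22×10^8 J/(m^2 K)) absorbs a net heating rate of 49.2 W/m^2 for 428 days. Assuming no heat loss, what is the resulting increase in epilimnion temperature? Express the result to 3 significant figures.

14.9 K

Areal heat capacity C = 1.22×10^8 J/(m^2 K) (given).
Net heat input Q = F Δt = 49.2 × (428 days × 86400 s/day) = 1.82×10^9 J/m².
ΔT = Q / C = 1.82×10^9 / 1.22×10^8 = 14.9 K.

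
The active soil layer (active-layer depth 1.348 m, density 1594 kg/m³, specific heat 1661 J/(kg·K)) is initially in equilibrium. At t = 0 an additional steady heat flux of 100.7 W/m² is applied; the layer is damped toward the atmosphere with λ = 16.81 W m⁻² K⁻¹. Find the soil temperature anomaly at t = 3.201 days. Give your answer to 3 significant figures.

4.36 K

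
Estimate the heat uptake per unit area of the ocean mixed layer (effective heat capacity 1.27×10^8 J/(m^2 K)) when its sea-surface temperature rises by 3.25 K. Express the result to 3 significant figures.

4.13×10^8

Areal heat capacity C = 1.27×10^8 J/(m^2 K) (given).
ΔQ = C ΔT = 1.27×10^8 × 3.25 = 4.13×10^8 J/m².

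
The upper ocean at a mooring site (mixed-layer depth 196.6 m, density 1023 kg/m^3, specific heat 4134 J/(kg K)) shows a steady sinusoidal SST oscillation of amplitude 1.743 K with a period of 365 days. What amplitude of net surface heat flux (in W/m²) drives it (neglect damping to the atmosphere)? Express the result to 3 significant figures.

Areal heat capacity C = ρ c_p D = 1023 × 4134 × 196.6 = 8.31×10^8 J/(m²·K).
ω = 2π / 3.15×10^7 s = 1.99×10^-7 s⁻¹.
Cω = 8.31×10^8 × 1.99×10^-7 = 166 W/(m²·K).
F₀ = A × Cω = 1.743 × 166 = 289 W/m².

289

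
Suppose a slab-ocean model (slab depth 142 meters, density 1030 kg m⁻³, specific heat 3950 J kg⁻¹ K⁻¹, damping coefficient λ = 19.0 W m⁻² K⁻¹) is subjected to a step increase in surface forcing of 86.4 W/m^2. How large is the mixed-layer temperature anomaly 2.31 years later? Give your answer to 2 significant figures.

4.1 K

Areal heat capacity C = ρ c_p D = 1030 × 3950 × 142 = 5.78×10^8 J m⁻² K⁻¹.
τ = C / λ = 5.78×10^8 / 19.0 = 3.04×10^7 s.
Equilibrium anomaly ΔT_eq = F / λ = 86.4 / 19.0 = 4.55 K.
t = 2.31 years = 7.29×10^7 s, so t/τ = 2.40.
ΔT(t) = ΔT_eq (1 − e^(−t/τ)) = 4.55 × (1 − e^−2.40) = 4.13 K.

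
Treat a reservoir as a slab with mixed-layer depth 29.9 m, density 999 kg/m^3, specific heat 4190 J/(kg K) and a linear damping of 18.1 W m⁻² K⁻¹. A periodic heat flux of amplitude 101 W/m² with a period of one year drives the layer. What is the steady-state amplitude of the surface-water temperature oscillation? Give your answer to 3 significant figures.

Areal heat capacity C = ρ c_p D = 999 × 4190 × 29.9 = 1.25×10^8 J/(m^2 K).
Angular frequency ω = 2π / T = 2π / 3.15×10^7 s = 1.99×10^-7 s⁻¹.
√((Cω)² + λ²) = √((24.9)² + 18.1²) = 30.8 W/(m²·K).
Amplitude A = F₀ / √((Cω)²+λ²) = 101 / 30.8 = 3.28 K.

3.28 K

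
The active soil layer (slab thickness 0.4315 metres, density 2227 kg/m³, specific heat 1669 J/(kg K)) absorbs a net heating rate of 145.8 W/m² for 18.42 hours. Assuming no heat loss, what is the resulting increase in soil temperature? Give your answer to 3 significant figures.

6.03 K

Areal heat capacity C = ρ c_p D = 2227 × 1669 × 0.4315 = 1.60×10^6 J/(m²·K).
Net heat input Q = F Δt = 145.8 × (18.42 hours × 3600 s/hour) = 9.67×10^6 J/m².
ΔT = Q / C = 9.67×10^6 / 1.60×10^6 = 6.03 K.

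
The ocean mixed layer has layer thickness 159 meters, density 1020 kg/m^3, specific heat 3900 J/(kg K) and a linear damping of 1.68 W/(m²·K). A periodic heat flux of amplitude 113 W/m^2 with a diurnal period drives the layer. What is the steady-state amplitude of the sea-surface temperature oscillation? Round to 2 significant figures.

0.0025 K

Areal heat capacity C = ρ c_p D = 1020 × 3900 × 159 = 6.33×10^8 J m⁻² K⁻¹.
Angular frequency ω = 2π / T = 2π / 86400 s = 7.27×10^-5 s⁻¹.
√((Cω)² + λ²) = √((46000)² + 1.68²) = 46000 W/(m²·K).
Amplitude A = F₀ / √((Cω)²+λ²) = 113 / 46000 = 0.00246 K.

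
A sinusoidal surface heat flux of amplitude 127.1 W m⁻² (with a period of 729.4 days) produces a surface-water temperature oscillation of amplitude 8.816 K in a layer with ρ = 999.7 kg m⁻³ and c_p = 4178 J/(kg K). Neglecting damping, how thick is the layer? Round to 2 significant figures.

ω = 2π / 6.30×10^7 s = 9.97×10^-8 s⁻¹.
Required C = F₀ / (A ω) = 127.1 / (8.816 × 9.97×10^-8) = 1.45×10^8 J/(m²·K).
D = C / (ρ c_p) = 1.45×10^8 / (999.7 × 4178) = 34.6 m.

35 m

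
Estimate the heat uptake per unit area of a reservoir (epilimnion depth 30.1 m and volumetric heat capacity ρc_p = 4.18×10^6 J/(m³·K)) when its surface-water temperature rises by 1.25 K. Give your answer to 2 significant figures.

Areal heat capacity C = ρc_p × D = 4.18×10^6 × 30.1 = 1.26×10^8 J/(m^2 K).
ΔQ = C ΔT = 1.26×10^8 × 1.25 = 1.57×10^8 J/m².

1.6×10^8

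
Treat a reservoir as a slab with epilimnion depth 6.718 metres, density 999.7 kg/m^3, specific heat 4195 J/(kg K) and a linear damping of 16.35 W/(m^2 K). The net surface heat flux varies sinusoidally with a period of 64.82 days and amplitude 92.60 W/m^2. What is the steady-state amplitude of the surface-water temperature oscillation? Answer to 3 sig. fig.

2.60 K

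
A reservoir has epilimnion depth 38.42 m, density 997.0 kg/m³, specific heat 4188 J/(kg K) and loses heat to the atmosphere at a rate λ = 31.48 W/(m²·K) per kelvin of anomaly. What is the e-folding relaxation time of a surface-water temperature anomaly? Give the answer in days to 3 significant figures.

Areal heat capacity C = ρ c_p D = 997.0 × 4188 × 38.42 = 1.60×10^8 J m⁻² K⁻¹.
Relaxation time τ = C / λ = 1.60×10^8 / 31.48 = 5.10×10^6 s.
In days: 5.10×10^6 s / (86400 s/day) = 59.0 days.

59.0 days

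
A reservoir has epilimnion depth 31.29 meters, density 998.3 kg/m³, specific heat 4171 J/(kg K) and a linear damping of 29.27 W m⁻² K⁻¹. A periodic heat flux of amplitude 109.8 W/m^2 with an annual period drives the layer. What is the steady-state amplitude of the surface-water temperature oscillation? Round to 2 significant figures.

Areal heat capacity C = ρ c_p D = 998.3 × 4171 × 31.29 = 1.30×10^8 J/(m²·K).
Angular frequency ω = 2π / T = 2π / 3.15×10^7 s = 1.99×10^-7 s⁻¹.
√((Cω)² + λ²) = √((26.0)² + 29.27²) = 39.1 W/(m²·K).
Amplitude A = F₀ / √((Cω)²+λ²) = 109.8 / 39.1 = 2.81 K.

2.8 K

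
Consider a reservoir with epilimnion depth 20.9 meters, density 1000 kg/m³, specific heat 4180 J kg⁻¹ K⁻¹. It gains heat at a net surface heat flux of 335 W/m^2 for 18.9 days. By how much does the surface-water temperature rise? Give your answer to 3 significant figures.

6.26 K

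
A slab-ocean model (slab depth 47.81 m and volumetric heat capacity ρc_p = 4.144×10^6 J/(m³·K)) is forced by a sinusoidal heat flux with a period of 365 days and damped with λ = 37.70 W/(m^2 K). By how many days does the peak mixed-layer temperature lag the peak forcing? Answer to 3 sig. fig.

47.0 days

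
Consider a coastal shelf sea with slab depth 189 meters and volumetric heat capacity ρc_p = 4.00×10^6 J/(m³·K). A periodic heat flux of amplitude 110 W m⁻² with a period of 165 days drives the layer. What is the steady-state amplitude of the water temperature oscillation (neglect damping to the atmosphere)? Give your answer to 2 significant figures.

0.33 K

Areal heat capacity C = ρc_p × D = 4.00×10^6 × 189 = 7.56×10^8 J/(m²·K).
Angular frequency ω = 2π / T = 2π / 1.43×10^7 s = 4.41×10^-7 s⁻¹.
Cω = 7.56×10^8 × 4.41×10^-7 = 333 W/(m²·K).
Amplitude A = F₀ / (Cω) = 110 / 333 = 0.330 K.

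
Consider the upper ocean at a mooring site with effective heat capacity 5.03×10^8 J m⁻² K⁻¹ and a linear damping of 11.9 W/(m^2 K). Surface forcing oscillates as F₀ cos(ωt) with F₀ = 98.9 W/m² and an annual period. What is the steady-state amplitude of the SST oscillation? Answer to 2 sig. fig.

Areal heat capacity C = 5.03×10^8 J m⁻² K⁻¹ (given).
Angular frequency ω = 2π / T = 2π / 3.15×10^7 s = 1.99×10^-7 s⁻¹.
√((Cω)² + λ²) = √((100)² + 11.9²) = 101 W/(m²·K).
Amplitude A = F₀ / √((Cω)²+λ²) = 98.9 / 101 = 0.980 K.

0.98 K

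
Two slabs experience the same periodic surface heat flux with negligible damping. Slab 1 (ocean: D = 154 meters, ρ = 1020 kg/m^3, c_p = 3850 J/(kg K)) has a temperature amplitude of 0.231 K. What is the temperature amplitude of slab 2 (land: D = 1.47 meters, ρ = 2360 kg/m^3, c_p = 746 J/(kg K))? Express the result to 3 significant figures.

54.0 K

C_ocean = 6.05×10^8 J/(m²·K); C_land = 2.59×10^6 J/(m²·K).
A ∝ 1/C ⇒ A_land = A_ocean × C_ocean/C_land = 0.231 × 234 = 54.0 K.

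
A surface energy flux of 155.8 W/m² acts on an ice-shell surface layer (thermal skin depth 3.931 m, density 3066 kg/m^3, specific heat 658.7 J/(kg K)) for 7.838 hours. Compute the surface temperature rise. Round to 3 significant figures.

Areal heat capacity C = ρ c_p D = 3066 × 658.7 × 3.931 = 7.94×10^6 J/(m²·K).
Net heat input Q = F Δt = 155.8 × (7.838 hours × 3600 s/hour) = 4.40×10^6 J/m².
ΔT = Q / C = 4.40×10^6 / 7.94×10^6 = 0.554 K.

0.554 K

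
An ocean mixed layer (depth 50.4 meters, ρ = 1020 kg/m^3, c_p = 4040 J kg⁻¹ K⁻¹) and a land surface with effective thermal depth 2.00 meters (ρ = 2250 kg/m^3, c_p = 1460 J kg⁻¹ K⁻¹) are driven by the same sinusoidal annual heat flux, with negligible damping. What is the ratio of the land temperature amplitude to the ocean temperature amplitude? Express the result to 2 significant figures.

C_ocean = 1020 × 4040 × 50.4 = 2.08×10^8 J/(m²·K).
C_land = 2250 × 1460 × 2.00 = 6.57×10^6 J/(m²·K).
Undamped amplitude ∝ 1/C, so A_land/A_ocean = C_ocean/C_land = 31.6.

32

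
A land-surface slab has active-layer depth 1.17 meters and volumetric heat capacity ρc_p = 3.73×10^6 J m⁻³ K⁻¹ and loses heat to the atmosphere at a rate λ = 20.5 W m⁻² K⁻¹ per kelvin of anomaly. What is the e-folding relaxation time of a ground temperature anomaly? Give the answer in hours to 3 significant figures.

59.1 hours

Areal heat capacity C = ρc_p × D = 3.73×10^6 × 1.17 = 4.36×10^6 J/(m^2 K).
Relaxation time τ = C / λ = 4.36×10^6 / 20.5 = 2.13×10^5 s.
In hours: 2.13×10^5 s / (3600 s/hour) = 59.1 hours.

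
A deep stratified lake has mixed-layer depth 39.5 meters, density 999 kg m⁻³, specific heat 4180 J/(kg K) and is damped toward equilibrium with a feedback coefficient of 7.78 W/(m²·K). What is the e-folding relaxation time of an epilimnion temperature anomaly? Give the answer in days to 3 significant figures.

Areal heat capacity C = ρ c_p D = 999 × 4180 × 39.5 = 1.65×10^8 J/(m^2 K).
Relaxation time τ = C / λ = 1.65×10^8 / 7.78 = 2.12×10^7 s.
In days: 2.12×10^7 s / (86400 s/day) = 245 days.

245 days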